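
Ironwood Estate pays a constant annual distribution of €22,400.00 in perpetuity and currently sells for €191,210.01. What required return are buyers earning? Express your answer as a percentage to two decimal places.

P = C/r ⇒ r = C/P = €22,400.00/€191,210.01 = 0.117149

11.71%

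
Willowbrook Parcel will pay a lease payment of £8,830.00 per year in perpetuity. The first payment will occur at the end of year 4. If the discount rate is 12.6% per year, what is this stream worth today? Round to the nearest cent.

£49087.96

Value at end of year 3: C / r = £8,830.00 / 0.126 = £70,079.3651
Discount to today: PV = £70,079.3651 / (1 + 0.126)^3 = £70,079.3651 / 1.427628 = £49,087.96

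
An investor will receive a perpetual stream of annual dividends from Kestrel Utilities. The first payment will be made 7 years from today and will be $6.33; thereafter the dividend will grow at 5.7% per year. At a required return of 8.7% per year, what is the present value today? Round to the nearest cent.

Value at end of year 6: C₁ / (r − g) = $6.33 / (0.087 − 0.057) = $211.0000
Discount to today: PV = $211.0000 / (1 + 0.087)^6 = $211.0000 / 1.649595 = $127.91

$127.91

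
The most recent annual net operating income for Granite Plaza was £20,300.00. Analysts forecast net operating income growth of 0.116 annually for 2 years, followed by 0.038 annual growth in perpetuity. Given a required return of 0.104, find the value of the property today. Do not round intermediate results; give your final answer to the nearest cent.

£367506.23

D_1 = 22654.80000
D_2 = 25282.75680
Terminal value at year 2: TV = D_2×(1+g_2)/(r−g_2) = 26243.50156/0.066 = 397628.81149
P_0 = D_1/(1+r)^1 + D_2/(1+r)^2 + TV/(1+r)^2
    = 20520.65217 + 20743.70274 + 326241.87038 = 367506.22530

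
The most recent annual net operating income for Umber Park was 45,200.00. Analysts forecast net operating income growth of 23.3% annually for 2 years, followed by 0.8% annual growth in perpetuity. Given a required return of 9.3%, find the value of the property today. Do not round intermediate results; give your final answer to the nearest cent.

D_1 = 55731.60000
D_2 = 68717.06280
Terminal value at year 2: TV = D_2×(1+g_2)/(r−g_2) = 69266.79930/0.085 = 814903.52120
P_0 = D_1/(1+r)^1 + D_2/(1+r)^2 + TV/(1+r)^2
    = 50989.56999 + 57520.71345 + 682127.99007 = 790638.27351

790638.27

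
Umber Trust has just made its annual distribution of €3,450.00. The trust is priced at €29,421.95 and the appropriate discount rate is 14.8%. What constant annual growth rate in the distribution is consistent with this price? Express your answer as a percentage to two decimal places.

P = D₀(1+g)/(r−g) ⇒ P(r−g) = D₀(1+g) ⇒ g(P+D₀) = P·r − D₀
g = (P·r − D₀)/(P + D₀) = (€29,421.95×0.148 − €3,450.00) / (€29,421.95 + €3,450.00) = 0.027514

2.75%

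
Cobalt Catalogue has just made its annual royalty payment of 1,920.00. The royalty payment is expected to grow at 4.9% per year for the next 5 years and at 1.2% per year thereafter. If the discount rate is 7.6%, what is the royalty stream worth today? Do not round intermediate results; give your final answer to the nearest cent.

D_1 = 2014.08000
D_2 = 2112.76992
D_3 = 2216.29565
D_4 = 2324.89413
D_5 = 2438.81395
Terminal value at year 5: TV = D_5×(1+g_2)/(r−g_2) = 2468.07971/0.064 = 38563.74551
P_0 = D_1/(1+r)^1 + D_2/(1+r)^2 + D_3/(1+r)^3 + D_4/(1+r)^4 + D_5/(1+r)^5 + TV/(1+r)^5
    = 1871.82156 + 1824.85206 + 1779.06116 + 1734.41929 + 1690.89762 + 26737.31863 = 35638.37033

35638.37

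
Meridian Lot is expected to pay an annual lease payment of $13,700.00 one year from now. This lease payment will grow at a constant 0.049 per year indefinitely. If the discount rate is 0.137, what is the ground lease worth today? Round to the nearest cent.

$155681.82

Growing perpetuity: P = D₁ / (r − g) = $13,700.0000 / (0.137 − 0.049) = $155,681.82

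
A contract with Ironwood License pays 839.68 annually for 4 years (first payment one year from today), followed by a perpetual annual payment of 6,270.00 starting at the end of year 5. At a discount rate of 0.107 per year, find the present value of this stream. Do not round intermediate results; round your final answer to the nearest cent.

PV of 4-year annuity: 839.68 × [1 − (1+0.107)^−4] / 0.107 = 2621.83591
Perpetuity value at year 4: 6,270.00 / 0.107 = 58598.13084
PV of perpetuity: 58598.13084 / (1+0.107)^4 = 39020.54039
Total PV = 2621.83591 + 39020.54039 = 41642.37630

41642.38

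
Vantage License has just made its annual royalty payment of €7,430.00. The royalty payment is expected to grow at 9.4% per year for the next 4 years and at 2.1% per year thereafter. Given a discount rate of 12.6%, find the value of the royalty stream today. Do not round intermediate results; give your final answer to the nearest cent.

€92046.13

D_1 = 8128.42000
D_2 = 8892.49148
D_3 = 9728.38568
D_4 = 10642.85393
Terminal value at year 4: TV = D_4×(1+g_2)/(r−g_2) = 10866.35387/0.105 = 103489.08443
P_0 = D_1/(1+r)^1 + D_2/(1+r)^2 + D_3/(1+r)^3 + D_4/(1+r)^4 + TV/(1+r)^4
    = 7218.84547 + 7013.69178 + 6814.36839 + 6620.70961 + 64378.51915 = 92046.13440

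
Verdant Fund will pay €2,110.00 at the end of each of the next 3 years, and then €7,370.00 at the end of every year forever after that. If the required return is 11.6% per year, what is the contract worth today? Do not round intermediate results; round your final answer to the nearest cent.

€50813.50

PV of 3-year annuity: €2,110.00 × [1 − (1+0.116)^−3] / 0.116 = 5102.90288
Perpetuity value at year 3: €7,370.00 / 0.116 = 63534.48276
PV of perpetuity: 63534.48276 / (1+0.116)^3 = 45710.59926
Total PV = 5102.90288 + 45710.59926 = 50813.50213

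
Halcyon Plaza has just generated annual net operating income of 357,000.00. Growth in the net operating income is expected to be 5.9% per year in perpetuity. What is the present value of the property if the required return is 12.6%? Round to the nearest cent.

5642731.34

D₁ = D₀ × (1 + g) = 357,000.00 × 1.059 = 378,063.0000
Growing perpetuity: P = D₁ / (r − g) = 378,063.0000 / (0.126 − 0.059) = 5,642,731.34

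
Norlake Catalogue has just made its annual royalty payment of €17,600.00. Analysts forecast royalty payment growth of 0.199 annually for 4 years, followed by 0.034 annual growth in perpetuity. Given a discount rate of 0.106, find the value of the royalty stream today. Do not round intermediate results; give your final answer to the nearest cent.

D_1 = 21102.40000
D_2 = 25301.77760
D_3 = 30336.83134
D_4 = 36373.86078
Terminal value at year 4: TV = D_4×(1+g_2)/(r−g_2) = 37610.57205/0.072 = 522369.05620
P_0 = D_1/(1+r)^1 + D_2/(1+r)^2 + D_3/(1+r)^3 + D_4/(1+r)^4 + TV/(1+r)^4
    = 19079.92767 + 20684.29772 + 22423.57411 + 24309.10068 + 349105.69588 = 435602.59605

€435602.60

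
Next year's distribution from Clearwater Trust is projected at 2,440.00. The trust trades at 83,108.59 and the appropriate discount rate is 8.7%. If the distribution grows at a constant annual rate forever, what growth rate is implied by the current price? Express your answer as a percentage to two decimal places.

5.76%

P = D₁/(r−g) ⇒ g = r − D₁/P = 0.087 − 2,440.00/83,108.59 = 0.057641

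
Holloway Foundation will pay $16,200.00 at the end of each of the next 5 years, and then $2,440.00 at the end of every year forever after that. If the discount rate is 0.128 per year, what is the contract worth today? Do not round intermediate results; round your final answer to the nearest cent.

$67696.71

PV of 5-year annuity: $16,200.00 × [1 − (1+0.128)^−5] / 0.128 = 57258.30128
Perpetuity value at year 5: $2,440.00 / 0.128 = 19062.50000
PV of perpetuity: 19062.50000 / (1+0.128)^5 = 10438.41018
Total PV = 57258.30128 + 10438.41018 = 67696.71146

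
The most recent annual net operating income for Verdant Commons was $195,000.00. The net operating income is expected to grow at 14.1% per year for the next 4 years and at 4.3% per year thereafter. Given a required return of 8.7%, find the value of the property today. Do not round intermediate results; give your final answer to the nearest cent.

D_1 = 222495.00000
D_2 = 253866.79500
D_3 = 289662.01310
D_4 = 330504.35694
Terminal value at year 4: TV = D_4×(1+g_2)/(r−g_2) = 344716.04429/0.044 = 7834455.55204
P_0 = D_1/(1+r)^1 + D_2/(1+r)^2 + D_3/(1+r)^3 + D_4/(1+r)^4 + TV/(1+r)^4
    = 204687.21251 + 214855.66649 + 225529.26906 + 236733.11499 + 5611650.88490 = 6493456.14795

$6493456.15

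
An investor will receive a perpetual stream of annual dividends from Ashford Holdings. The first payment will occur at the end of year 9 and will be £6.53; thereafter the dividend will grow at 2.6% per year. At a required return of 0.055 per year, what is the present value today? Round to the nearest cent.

Value at end of year 8: C₁ / (r − g) = £6.53 / (0.055 − 0.026) = £225.1724
Discount to today: PV = £225.1724 / (1 + 0.055)^8 = £225.1724 / 1.534687 = £146.72

£146.72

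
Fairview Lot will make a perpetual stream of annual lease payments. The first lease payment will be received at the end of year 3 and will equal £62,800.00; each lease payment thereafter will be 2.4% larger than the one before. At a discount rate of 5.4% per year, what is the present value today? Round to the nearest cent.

£1884330.89

Value at end of year 2: C₁ / (r − g) = £62,800.00 / (0.054 − 0.024) = £2,093,333.3333
Discount to today: PV = £2,093,333.3333 / (1 + 0.054)^2 = £2,093,333.3333 / 1.110916 = £1,884,330.89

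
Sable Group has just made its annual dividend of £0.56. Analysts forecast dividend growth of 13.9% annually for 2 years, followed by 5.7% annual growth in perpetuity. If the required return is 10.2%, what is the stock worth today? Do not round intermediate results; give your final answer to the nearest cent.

£15.23

D_1 = 0.63784
D_2 = 0.72650
Terminal value at year 2: TV = D_2×(1+g_2)/(r−g_2) = 0.76791/0.045 = 17.06467
P_0 = D_1/(1+r)^1 + D_2/(1+r)^2 + TV/(1+r)^2
    = 0.57880 + 0.59824 + 14.05189 = 15.22893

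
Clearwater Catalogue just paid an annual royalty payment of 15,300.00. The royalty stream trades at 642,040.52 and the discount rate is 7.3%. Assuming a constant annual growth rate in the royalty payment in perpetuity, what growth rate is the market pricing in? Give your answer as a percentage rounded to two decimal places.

P = D₀(1+g)/(r−g) ⇒ P(r−g) = D₀(1+g) ⇒ g(P+D₀) = P·r − D₀
g = (P·r − D₀)/(P + D₀) = (642,040.52×0.073 − 15,300.00) / (642,040.52 + 15,300.00) = 0.048025

4.80%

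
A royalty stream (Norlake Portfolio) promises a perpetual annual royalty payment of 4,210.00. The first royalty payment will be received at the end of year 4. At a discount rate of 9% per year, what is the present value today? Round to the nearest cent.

Value at end of year 3: C / r = 4,210.00 / 0.09 = 46,777.7778
Discount to today: PV = 46,777.7778 / (1 + 0.09)^3 = 46,777.7778 / 1.295029 = 36,121.03

36121.03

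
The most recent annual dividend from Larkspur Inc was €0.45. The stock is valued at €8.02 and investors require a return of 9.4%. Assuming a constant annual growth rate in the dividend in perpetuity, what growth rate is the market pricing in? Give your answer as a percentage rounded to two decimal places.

3.59%

P = D₀(1+g)/(r−g) ⇒ P(r−g) = D₀(1+g) ⇒ g(P+D₀) = P·r − D₀
g = (P·r − D₀)/(P + D₀) = (€8.02×0.094 − €0.45) / (€8.02 + €0.45) = 0.035877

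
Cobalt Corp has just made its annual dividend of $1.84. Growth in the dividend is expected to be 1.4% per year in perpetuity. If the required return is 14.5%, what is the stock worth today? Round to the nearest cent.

$14.24

D₁ = D₀ × (1 + g) = $1.84 × 1.014 = $1.8658
Growing perpetuity: P = D₁ / (r − g) = $1.8658 / (0.145 − 0.014) = $14.24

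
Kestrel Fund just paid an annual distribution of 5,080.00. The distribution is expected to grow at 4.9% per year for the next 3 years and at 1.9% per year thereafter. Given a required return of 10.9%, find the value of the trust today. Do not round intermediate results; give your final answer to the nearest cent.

62327.00

D_1 = 5328.92000
D_2 = 5590.03708
D_3 = 5863.94890
Terminal value at year 3: TV = D_3×(1+g_2)/(r−g_2) = 5975.36393/0.09 = 66392.93251
P_0 = D_1/(1+r)^1 + D_2/(1+r)^2 + D_3/(1+r)^3 + TV/(1+r)^3
    = 4805.15780 + 4545.18533 + 4299.27810 + 48677.38204 = 62327.00327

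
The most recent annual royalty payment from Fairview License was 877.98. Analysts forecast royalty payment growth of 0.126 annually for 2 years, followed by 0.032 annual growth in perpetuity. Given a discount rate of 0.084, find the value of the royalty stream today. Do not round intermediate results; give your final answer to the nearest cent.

20660.26

D_1 = 988.60548
D_2 = 1113.16977
Terminal value at year 2: TV = D_2×(1+g_2)/(r−g_2) = 1148.79120/0.052 = 22092.13852
P_0 = D_1/(1+r)^1 + D_2/(1+r)^2 + TV/(1+r)^2
    = 911.99768 + 947.33338 + 18800.92397 = 20660.25503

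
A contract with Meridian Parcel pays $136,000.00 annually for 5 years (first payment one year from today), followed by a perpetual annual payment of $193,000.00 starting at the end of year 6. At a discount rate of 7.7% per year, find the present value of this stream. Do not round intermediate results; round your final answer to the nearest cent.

PV of 5-year annuity: $136,000.00 × [1 − (1+0.077)^−5] / 0.077 = 547329.30465
Perpetuity value at year 5: $193,000.00 / 0.077 = 2506493.50649
PV of perpetuity: 2506493.50649 / (1+0.077)^5 = 1729768.83152
Total PV = 547329.30465 + 1729768.83152 = 2277098.13616

$2277098.14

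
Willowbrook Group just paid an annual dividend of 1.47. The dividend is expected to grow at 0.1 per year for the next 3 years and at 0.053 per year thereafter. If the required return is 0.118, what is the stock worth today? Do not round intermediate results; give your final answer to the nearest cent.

26.95

D_1 = 1.61700
D_2 = 1.77870
D_3 = 1.95657
Terminal value at year 3: TV = D_3×(1+g_2)/(r−g_2) = 2.06027/0.065 = 31.69643
P_0 = D_1/(1+r)^1 + D_2/(1+r)^2 + D_3/(1+r)^3 + TV/(1+r)^3
    = 1.44633 + 1.42305 + 1.40014 + 22.68219 = 26.95171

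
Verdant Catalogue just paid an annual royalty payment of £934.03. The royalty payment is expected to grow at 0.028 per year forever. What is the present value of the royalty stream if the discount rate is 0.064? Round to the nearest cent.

D₁ = D₀ × (1 + g) = £934.03 × 1.028 = £960.1828
Growing perpetuity: P = D₁ / (r − g) = £960.1828 / (0.064 − 0.028) = £26,671.75

£26671.75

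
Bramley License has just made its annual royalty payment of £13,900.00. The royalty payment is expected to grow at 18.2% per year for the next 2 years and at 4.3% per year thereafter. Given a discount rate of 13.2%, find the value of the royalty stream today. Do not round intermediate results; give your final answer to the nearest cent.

£207272.36

D_1 = 16429.80000
D_2 = 19420.02360
Terminal value at year 2: TV = D_2×(1+g_2)/(r−g_2) = 20255.08461/0.089 = 227585.22039
P_0 = D_1/(1+r)^1 + D_2/(1+r)^2 + TV/(1+r)^2
    = 14513.95760 + 15155.03346 + 177603.36968 = 207272.36074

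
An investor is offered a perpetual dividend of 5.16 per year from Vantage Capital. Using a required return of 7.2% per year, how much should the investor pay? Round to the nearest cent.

71.67

Level perpetuity: PV = C / r = 5.16 / 0.072 = 71.67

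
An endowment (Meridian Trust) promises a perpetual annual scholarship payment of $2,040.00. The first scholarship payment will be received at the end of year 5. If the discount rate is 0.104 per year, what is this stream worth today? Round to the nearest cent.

$13204.46

Value at end of year 4: C / r = $2,040.00 / 0.104 = $19,615.3846
Discount to today: PV = $19,615.3846 / (1 + 0.104)^4 = $19,615.3846 / 1.485512 = $13,204.46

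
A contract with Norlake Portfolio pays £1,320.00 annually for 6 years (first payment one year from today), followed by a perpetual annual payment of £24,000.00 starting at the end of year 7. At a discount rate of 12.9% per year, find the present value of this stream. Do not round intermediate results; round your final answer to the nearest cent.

PV of 6-year annuity: £1,320.00 × [1 − (1+0.129)^−6] / 0.129 = 5291.49311
Perpetuity value at year 6: £24,000.00 / 0.129 = 186046.51163
PV of perpetuity: 186046.51163 / (1+0.129)^6 = 89837.54592
Total PV = 5291.49311 + 89837.54592 = 95129.03904

£95129.04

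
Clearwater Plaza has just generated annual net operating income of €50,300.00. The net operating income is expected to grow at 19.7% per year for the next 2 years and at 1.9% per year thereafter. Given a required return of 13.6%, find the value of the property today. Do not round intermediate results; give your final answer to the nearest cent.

D_1 = 60209.10000
D_2 = 72070.29270
Terminal value at year 2: TV = D_2×(1+g_2)/(r−g_2) = 73439.62826/0.117 = 627689.13044
P_0 = D_1/(1+r)^1 + D_2/(1+r)^2 + TV/(1+r)^2
    = 53000.96831 + 55846.97101 + 486393.70478 = 595241.64410

€595241.64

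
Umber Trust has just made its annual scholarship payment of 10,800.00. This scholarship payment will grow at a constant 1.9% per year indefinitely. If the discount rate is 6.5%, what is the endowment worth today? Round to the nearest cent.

D₁ = D₀ × (1 + g) = 10,800.00 × 1.019 = 11,005.2000
Growing perpetuity: P = D₁ / (r − g) = 11,005.2000 / (0.065 − 0.019) = 239,243.48

239243.48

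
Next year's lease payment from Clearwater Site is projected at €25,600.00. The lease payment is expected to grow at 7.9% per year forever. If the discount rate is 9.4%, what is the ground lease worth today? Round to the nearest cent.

€1706666.67

Growing perpetuity: P = D₁ / (r − g) = €25,600.0000 / (0.094 − 0.079) = €1,706,666.67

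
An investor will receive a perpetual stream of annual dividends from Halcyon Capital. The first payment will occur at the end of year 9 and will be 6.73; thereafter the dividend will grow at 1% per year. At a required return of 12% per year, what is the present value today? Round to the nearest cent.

24.71

Value at end of year 8: C₁ / (r − g) = 6.73 / (0.12 − 0.01) = 61.1818
Discount to today: PV = 61.1818 / (1 + 0.12)^8 = 61.1818 / 2.475963 = 24.71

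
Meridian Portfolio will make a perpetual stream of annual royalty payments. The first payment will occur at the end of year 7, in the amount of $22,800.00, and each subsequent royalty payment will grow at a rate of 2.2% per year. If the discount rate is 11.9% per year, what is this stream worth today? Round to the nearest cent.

Value at end of year 6: C₁ / (r − g) = $22,800.00 / (0.119 − 0.022) = $235,051.5464
Discount to today: PV = $235,051.5464 / (1 + 0.119)^6 = $235,051.5464 / 1.963272 = $119,724.38

$119724.38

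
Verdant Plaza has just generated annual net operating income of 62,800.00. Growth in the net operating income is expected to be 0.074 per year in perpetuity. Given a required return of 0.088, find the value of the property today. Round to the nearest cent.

4817657.14

D₁ = D₀ × (1 + g) = 62,800.00 × 1.074 = 67,447.2000
Growing perpetuity: P = D₁ / (r − g) = 67,447.2000 / (0.088 − 0.074) = 4,817,657.14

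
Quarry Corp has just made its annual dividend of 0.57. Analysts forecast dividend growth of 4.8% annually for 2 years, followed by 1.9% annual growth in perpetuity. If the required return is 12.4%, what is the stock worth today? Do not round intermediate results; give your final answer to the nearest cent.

5.84

D_1 = 0.59736
D_2 = 0.62603
Terminal value at year 2: TV = D_2×(1+g_2)/(r−g_2) = 0.63793/0.105 = 6.07550
P_0 = D_1/(1+r)^1 + D_2/(1+r)^2 + TV/(1+r)^2
    = 0.53146 + 0.49552 + 4.80894 = 5.83593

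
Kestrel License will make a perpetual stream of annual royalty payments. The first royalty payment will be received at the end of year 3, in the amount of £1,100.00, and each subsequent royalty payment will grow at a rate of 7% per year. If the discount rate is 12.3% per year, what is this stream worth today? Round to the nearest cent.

£16457.25

Value at end of year 2: C₁ / (r − g) = £1,100.00 / (0.123 − 0.07) = £20,754.7170
Discount to today: PV = £20,754.7170 / (1 + 0.123)^2 = £20,754.7170 / 1.261129 = £16,457.25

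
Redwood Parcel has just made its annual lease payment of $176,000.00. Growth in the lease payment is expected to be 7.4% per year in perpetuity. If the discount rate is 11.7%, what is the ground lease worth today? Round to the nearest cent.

$4395906.98

D₁ = D₀ × (1 + g) = $176,000.00 × 1.074 = $189,024.0000
Growing perpetuity: P = D₁ / (r − g) = $189,024.0000 / (0.117 − 0.074) = $4,395,906.98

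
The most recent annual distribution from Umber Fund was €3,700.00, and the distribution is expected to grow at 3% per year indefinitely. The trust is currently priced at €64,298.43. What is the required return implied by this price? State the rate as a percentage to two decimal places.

D₁ = €3,700.00 × 1.03 = €3,811.0000
P = D₁/(r − g) ⇒ r = D₁/P + g = €3,811.0000/€64,298.43 + 0.03 = 0.059270 + 0.03 = 0.089270

8.93%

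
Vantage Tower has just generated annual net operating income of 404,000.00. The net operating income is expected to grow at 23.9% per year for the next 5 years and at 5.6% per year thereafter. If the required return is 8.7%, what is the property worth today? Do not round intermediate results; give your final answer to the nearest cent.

29521348.58

D_1 = 500556.00000
D_2 = 620188.88400
D_3 = 768414.02728
D_4 = 952064.97979
D_5 = 1179608.50997
Terminal value at year 5: TV = D_5×(1+g_2)/(r−g_2) = 1245666.58652/0.031 = 40182793.11368
P_0 = D_1/(1+r)^1 + D_2/(1+r)^2 + D_3/(1+r)^3 + D_4/(1+r)^4 + D_5/(1+r)^5 + TV/(1+r)^5
    = 460493.10028 + 524885.87971 + 598282.98524 + 681943.53148 + 777302.70055 + 26478440.38005 = 29521348.57730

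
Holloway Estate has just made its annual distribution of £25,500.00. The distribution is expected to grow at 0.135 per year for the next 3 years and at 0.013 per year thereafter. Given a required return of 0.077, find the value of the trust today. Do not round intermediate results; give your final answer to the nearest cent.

D_1 = 28942.50000
D_2 = 32849.73750
D_3 = 37284.45206
Terminal value at year 3: TV = D_3×(1+g_2)/(r−g_2) = 37769.14994/0.064 = 590142.96780
P_0 = D_1/(1+r)^1 + D_2/(1+r)^2 + D_3/(1+r)^3 + TV/(1+r)^3
    = 26873.25905 + 28320.47263 + 29845.62343 + 472400.25841 = 557439.61353

£557439.61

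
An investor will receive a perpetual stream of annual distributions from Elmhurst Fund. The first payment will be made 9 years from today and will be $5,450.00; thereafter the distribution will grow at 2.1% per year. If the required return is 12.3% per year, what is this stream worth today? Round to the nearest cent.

$21123.13

Value at end of year 8: C₁ / (r − g) = $5,450.00 / (0.123 − 0.021) = $53,431.3725
Discount to today: PV = $53,431.3725 / (1 + 0.123)^8 = $53,431.3725 / 2.529520 = $21,123.13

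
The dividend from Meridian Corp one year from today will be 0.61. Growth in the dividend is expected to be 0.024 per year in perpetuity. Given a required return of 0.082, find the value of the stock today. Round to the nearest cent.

Growing perpetuity: P = D₁ / (r − g) = 0.6100 / (0.082 − 0.024) = 10.52

10.52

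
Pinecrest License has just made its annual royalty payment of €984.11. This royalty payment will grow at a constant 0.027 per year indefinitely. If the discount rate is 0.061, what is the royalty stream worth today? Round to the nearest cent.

D₁ = D₀ × (1 + g) = €984.11 × 1.027 = €1,010.6810
Growing perpetuity: P = D₁ / (r − g) = €1,010.6810 / (0.061 − 0.027) = €29,725.91

€29725.91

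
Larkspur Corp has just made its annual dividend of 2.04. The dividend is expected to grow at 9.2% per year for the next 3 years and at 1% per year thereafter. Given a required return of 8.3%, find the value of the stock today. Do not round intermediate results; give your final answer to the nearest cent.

35.16

D_1 = 2.22768
D_2 = 2.43263
D_3 = 2.65643
Terminal value at year 3: TV = D_3×(1+g_2)/(r−g_2) = 2.68299/0.073 = 36.75332
P_0 = D_1/(1+r)^1 + D_2/(1+r)^2 + D_3/(1+r)^3 + TV/(1+r)^3
    = 2.05695 + 2.07405 + 2.09128 + 28.93418 = 35.15647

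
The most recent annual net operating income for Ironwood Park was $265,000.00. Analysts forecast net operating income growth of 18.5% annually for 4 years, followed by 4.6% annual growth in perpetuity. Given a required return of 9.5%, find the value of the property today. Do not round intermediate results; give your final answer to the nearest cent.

$9055326.77

D_1 = 314025.00000
D_2 = 372119.62500
D_3 = 440961.75562
D_4 = 522539.68042
Terminal value at year 4: TV = D_4×(1+g_2)/(r−g_2) = 546576.50571/0.049 = 11154622.56561
P_0 = D_1/(1+r)^1 + D_2/(1+r)^2 + D_3/(1+r)^3 + D_4/(1+r)^4 + TV/(1+r)^4
    = 286780.82192 + 310351.84838 + 335860.21948 + 363465.16902 + 7758868.71015 = 9055326.76894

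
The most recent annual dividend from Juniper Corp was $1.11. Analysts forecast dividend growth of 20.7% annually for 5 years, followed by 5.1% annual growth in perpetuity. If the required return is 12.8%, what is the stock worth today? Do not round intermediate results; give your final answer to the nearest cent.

$28.08

D_1 = 1.33977
D_2 = 1.61710
D_3 = 1.95184
D_4 = 2.35587
D_5 = 2.84354
Terminal value at year 5: TV = D_5×(1+g_2)/(r−g_2) = 2.98856/0.077 = 38.81247
P_0 = D_1/(1+r)^1 + D_2/(1+r)^2 + D_3/(1+r)^3 + D_4/(1+r)^4 + D_5/(1+r)^5 + TV/(1+r)^5
    = 1.18774 + 1.27092 + 1.35993 + 1.45518 + 1.55709 + 21.25327 = 28.08414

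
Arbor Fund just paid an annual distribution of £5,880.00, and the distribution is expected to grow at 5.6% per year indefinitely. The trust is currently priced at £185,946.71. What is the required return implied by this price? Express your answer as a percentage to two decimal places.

D₁ = £5,880.00 × 1.056 = £6,209.2800
P = D₁/(r − g) ⇒ r = D₁/P + g = £6,209.2800/£185,946.71 + 0.056 = 0.033393 + 0.056 = 0.089393

8.94%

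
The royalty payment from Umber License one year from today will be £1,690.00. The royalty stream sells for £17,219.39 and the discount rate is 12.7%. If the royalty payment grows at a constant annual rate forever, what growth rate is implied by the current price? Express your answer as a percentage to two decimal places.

2.89%

P = D₁/(r−g) ⇒ g = r − D₁/P = 0.127 − £1,690.00/£17,219.39 = 0.028855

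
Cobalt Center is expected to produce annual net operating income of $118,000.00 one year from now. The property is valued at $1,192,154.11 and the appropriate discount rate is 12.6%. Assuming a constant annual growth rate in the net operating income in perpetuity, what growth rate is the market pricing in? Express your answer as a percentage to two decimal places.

2.70%

P = D₁/(r−g) ⇒ g = r − D₁/P = 0.126 − $118,000.00/$1,192,154.11 = 0.027020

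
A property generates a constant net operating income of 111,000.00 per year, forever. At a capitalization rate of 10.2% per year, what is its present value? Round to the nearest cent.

Level perpetuity: PV = C / r = 111,000.00 / 0.102 = 1,088,235.29

1088235.29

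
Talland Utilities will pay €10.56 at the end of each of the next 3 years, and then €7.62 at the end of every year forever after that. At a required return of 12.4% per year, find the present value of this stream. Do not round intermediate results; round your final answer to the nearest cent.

€68.46

PV of 3-year annuity: €10.56 × [1 − (1+0.124)^−3] / 0.124 = 25.19001
Perpetuity value at year 3: €7.62 / 0.124 = 61.45161
PV of perpetuity: 61.45161 / (1+0.124)^3 = 43.27473
Total PV = 25.19001 + 43.27473 = 68.46474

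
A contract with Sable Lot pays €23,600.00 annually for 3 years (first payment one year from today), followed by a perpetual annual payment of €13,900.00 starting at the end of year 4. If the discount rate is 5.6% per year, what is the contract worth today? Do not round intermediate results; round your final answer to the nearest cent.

€274335.59

PV of 3-year annuity: €23,600.00 × [1 − (1+0.056)^−3] / 0.056 = 63552.86247
Perpetuity value at year 3: €13,900.00 / 0.056 = 248214.28571
PV of perpetuity: 248214.28571 / (1+0.056)^3 = 210782.72688
Total PV = 63552.86247 + 210782.72688 = 274335.58936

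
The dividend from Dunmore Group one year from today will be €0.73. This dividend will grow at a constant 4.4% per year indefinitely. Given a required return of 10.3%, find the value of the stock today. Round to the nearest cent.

Growing perpetuity: P = D₁ / (r − g) = €0.7300 / (0.103 − 0.044) = €12.37

€12.37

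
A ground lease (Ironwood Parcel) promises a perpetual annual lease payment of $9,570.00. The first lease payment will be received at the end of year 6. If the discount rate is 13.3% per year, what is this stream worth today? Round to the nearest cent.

Value at end of year 5: C / r = $9,570.00 / 0.133 = $71,954.8872
Discount to today: PV = $71,954.8872 / (1 + 0.133)^5 = $71,954.8872 / 1.867022 = $38,539.91

$38539.91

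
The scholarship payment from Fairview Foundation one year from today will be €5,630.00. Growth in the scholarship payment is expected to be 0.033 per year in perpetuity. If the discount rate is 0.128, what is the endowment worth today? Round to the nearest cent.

€59263.16

Growing perpetuity: P = D₁ / (r − g) = €5,630.0000 / (0.128 − 0.033) = €59,263.16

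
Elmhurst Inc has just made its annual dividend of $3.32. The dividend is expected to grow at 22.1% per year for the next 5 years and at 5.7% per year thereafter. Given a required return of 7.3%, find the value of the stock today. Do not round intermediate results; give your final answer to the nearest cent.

$443.35

D_1 = 4.05372
D_2 = 4.94959
D_3 = 6.04345
D_4 = 7.37905
D_5 = 9.00983
Terminal value at year 5: TV = D_5×(1+g_2)/(r−g_2) = 9.52339/0.016 = 595.21163
P_0 = D_1/(1+r)^1 + D_2/(1+r)^2 + D_3/(1+r)^3 + D_4/(1+r)^4 + D_5/(1+r)^5 + TV/(1+r)^5
    = 3.77793 + 4.29902 + 4.89199 + 5.56675 + 6.33458 + 418.47816 = 443.34844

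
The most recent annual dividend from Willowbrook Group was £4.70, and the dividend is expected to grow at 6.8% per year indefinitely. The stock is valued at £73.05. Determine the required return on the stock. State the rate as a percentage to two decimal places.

13.67%

D₁ = £4.70 × 1.068 = £5.0196
P = D₁/(r − g) ⇒ r = D₁/P + g = £5.0196/£73.05 + 0.068 = 0.068715 + 0.068 = 0.136715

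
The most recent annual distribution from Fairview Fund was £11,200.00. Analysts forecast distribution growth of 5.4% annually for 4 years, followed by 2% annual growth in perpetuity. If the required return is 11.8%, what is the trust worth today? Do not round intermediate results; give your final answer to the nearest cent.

D_1 = 11804.80000
D_2 = 12442.25920
D_3 = 13114.14120
D_4 = 13822.30482
Terminal value at year 4: TV = D_4×(1+g_2)/(r−g_2) = 14098.75092/0.098 = 143864.80528
P_0 = D_1/(1+r)^1 + D_2/(1+r)^2 + D_3/(1+r)^3 + D_4/(1+r)^4 + TV/(1+r)^4
    = 10558.85510 + 9954.41259 + 9384.57144 + 8847.35089 + 92084.67254 = 130829.86255

£130829.86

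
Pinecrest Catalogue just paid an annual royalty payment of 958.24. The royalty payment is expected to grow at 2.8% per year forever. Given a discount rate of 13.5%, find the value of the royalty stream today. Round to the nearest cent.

9206.27

D₁ = D₀ × (1 + g) = 958.24 × 1.028 = 985.0707
Growing perpetuity: P = D₁ / (r − g) = 985.0707 / (0.135 − 0.028) = 9,206.27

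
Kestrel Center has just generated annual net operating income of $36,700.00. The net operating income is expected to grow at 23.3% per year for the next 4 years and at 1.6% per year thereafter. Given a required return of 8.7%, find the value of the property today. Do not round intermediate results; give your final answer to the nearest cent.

$1072602.75

D_1 = 45251.10000
D_2 = 55794.60630
D_3 = 68794.74957
D_4 = 84823.92622
Terminal value at year 4: TV = D_4×(1+g_2)/(r−g_2) = 86181.10904/0.071 = 1213818.43714
P_0 = D_1/(1+r)^1 + D_2/(1+r)^2 + D_3/(1+r)^3 + D_4/(1+r)^4 + TV/(1+r)^4
    = 41629.34683 + 47220.77703 + 53563.21811 + 60757.54179 + 869431.86564 = 1072602.74940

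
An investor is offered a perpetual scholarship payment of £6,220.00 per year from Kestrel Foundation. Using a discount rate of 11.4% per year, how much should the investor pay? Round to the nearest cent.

Level perpetuity: PV = C / r = £6,220.00 / 0.114 = £54,561.40

£54561.40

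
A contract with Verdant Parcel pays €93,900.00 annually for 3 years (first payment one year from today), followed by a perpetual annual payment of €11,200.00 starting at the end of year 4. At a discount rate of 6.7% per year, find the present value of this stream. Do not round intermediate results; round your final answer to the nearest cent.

€385390.20

PV of 3-year annuity: €93,900.00 × [1 − (1+0.067)^−3] / 0.067 = 247780.21468
Perpetuity value at year 3: €11,200.00 / 0.067 = 167164.17910
PV of perpetuity: 167164.17910 / (1+0.067)^3 = 137609.98949
Total PV = 247780.21468 + 137609.98949 = 385390.20417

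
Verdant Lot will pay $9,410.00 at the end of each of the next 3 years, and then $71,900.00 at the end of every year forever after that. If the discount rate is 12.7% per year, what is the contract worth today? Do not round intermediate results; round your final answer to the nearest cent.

$417838.43

PV of 3-year annuity: $9,410.00 × [1 − (1+0.127)^−3] / 0.127 = 22332.11801
Perpetuity value at year 3: $71,900.00 / 0.127 = 566141.73228
PV of perpetuity: 566141.73228 / (1+0.127)^3 = 395506.31416
Total PV = 22332.11801 + 395506.31416 = 417838.43216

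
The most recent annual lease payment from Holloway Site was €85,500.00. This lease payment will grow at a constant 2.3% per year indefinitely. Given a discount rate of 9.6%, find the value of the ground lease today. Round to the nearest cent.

D₁ = D₀ × (1 + g) = €85,500.00 × 1.023 = €87,466.5000
Growing perpetuity: P = D₁ / (r − g) = €87,466.5000 / (0.096 − 0.023) = €1,198,171.23

€1198171.23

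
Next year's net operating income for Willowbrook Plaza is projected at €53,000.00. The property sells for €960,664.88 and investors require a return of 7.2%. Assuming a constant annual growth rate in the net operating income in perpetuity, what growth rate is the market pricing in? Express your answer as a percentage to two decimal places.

P = D₁/(r−g) ⇒ g = r − D₁/P = 0.072 − €53,000.00/€960,664.88 = 0.016830

1.68%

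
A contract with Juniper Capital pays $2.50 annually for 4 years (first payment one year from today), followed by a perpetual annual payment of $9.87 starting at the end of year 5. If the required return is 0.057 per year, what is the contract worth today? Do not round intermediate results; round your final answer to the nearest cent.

$147.44

PV of 4-year annuity: $2.50 × [1 − (1+0.057)^−4] / 0.057 = 8.72261
Perpetuity value at year 4: $9.87 / 0.057 = 173.15789
PV of perpetuity: 173.15789 / (1+0.057)^4 = 138.72104
Total PV = 8.72261 + 138.72104 = 147.44365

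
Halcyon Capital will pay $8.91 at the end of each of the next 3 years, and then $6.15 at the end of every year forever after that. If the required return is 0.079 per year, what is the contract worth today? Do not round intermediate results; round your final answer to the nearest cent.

$84.97

PV of 3-year annuity: $8.91 × [1 − (1+0.079)^−3] / 0.079 = 23.00343
Perpetuity value at year 3: $6.15 / 0.079 = 77.84810
PV of perpetuity: 77.84810 / (1+0.079)^3 = 61.97031
Total PV = 23.00343 + 61.97031 = 84.97374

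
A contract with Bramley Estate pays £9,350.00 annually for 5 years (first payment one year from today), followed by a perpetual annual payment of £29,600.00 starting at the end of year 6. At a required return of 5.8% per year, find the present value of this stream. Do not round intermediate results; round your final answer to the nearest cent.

PV of 5-year annuity: £9,350.00 × [1 − (1+0.058)^−5] / 0.058 = 39600.81944
Perpetuity value at year 5: £29,600.00 / 0.058 = 510344.82759
PV of perpetuity: 510344.82759 / (1+0.058)^5 = 384977.52755
Total PV = 39600.81944 + 384977.52755 = 424578.34699

£424578.35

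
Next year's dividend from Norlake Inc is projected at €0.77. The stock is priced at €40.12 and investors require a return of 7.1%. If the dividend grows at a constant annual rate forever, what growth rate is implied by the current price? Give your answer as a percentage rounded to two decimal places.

P = D₁/(r−g) ⇒ g = r − D₁/P = 0.071 − €0.77/€40.12 = 0.051808

5.18%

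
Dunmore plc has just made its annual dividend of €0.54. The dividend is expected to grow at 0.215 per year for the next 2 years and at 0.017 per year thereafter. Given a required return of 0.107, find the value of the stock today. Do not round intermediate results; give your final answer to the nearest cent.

€8.59

D_1 = 0.65610
D_2 = 0.79716
Terminal value at year 2: TV = D_2×(1+g_2)/(r−g_2) = 0.81071/0.09 = 9.00792
P_0 = D_1/(1+r)^1 + D_2/(1+r)^2 + TV/(1+r)^2
    = 0.59268 + 0.65051 + 7.35071 = 8.59390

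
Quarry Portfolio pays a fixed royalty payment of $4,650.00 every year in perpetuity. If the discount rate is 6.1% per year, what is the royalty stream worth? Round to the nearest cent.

$76229.51

Level perpetuity: PV = C / r = $4,650.00 / 0.061 = $76,229.51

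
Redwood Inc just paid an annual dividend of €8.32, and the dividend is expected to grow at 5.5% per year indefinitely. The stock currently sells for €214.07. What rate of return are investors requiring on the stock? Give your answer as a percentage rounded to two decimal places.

9.60%

D₁ = €8.32 × 1.055 = €8.7776
P = D₁/(r − g) ⇒ r = D₁/P + g = €8.7776/€214.07 + 0.055 = 0.041003 + 0.055 = 0.096003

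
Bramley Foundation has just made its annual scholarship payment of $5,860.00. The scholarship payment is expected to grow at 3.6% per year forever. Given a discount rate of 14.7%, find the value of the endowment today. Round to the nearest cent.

D₁ = D₀ × (1 + g) = $5,860.00 × 1.036 = $6,070.9600
Growing perpetuity: P = D₁ / (r − g) = $6,070.9600 / (0.147 − 0.036) = $54,693.33

$54693.33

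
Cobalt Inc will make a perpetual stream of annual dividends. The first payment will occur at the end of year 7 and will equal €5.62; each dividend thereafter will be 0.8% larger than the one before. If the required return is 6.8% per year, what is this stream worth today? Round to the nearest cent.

€63.12

Value at end of year 6: C₁ / (r − g) = €5.62 / (0.068 − 0.008) = €93.6667
Discount to today: PV = €93.6667 / (1 + 0.068)^6 = €93.6667 / 1.483978 = €63.12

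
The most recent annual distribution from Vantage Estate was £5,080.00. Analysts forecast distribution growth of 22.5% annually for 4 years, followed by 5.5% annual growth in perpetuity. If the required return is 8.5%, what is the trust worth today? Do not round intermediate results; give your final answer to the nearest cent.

£318058.74

D_1 = 6223.00000
D_2 = 7623.17500
D_3 = 9338.38938
D_4 = 11439.52698
Terminal value at year 4: TV = D_4×(1+g_2)/(r−g_2) = 12068.70097/0.03 = 402290.03228
P_0 = D_1/(1+r)^1 + D_2/(1+r)^2 + D_3/(1+r)^3 + D_4/(1+r)^4 + TV/(1+r)^4
    = 5735.48387 + 6475.54631 + 7311.10067 + 8254.46850 + 290282.14211 = 318058.74145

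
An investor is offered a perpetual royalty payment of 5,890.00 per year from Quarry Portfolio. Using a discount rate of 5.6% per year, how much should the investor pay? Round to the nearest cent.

105178.57

Level perpetuity: PV = C / r = 5,890.00 / 0.056 = 105,178.57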